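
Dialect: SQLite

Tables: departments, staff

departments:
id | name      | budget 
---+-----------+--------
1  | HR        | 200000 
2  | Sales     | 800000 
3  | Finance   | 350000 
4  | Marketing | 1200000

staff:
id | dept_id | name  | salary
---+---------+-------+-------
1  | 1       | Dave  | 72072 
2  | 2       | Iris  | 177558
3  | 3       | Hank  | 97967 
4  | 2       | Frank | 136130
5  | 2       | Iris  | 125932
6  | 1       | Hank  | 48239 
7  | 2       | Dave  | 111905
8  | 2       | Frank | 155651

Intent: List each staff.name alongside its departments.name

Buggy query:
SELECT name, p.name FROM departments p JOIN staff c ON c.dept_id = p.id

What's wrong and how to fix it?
Bug: 'name' exists in both joined tables, so the database can't tell which one is meant

Fix: Prefix ambiguous columns with the table alias

Corrected query:
SELECT c.name, p.name FROM departments p JOIN staff c ON c.dept_id = p.id

Result:
name  | name   
------+--------
Dave  | HR     
Iris  | Sales  
Hank  | Finance
Frank | Sales  
Iris  | Sales  
Hank  | HR     
Dave  | Sales  
Frank | Sales  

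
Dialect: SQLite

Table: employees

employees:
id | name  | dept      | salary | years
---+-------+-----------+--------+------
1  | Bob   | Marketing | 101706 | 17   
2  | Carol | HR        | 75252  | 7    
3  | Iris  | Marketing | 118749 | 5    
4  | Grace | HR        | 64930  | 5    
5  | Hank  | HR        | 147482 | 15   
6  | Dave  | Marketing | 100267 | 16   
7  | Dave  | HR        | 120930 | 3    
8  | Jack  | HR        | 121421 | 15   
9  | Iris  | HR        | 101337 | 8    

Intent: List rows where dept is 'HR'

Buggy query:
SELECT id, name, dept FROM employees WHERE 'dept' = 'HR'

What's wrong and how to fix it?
Bug: Single quotes denote string literals in SQL; the column name is being compared as a constant string

Fix: Reference the column as dept without single quotes

Corrected query:
SELECT id, name, dept FROM employees WHERE dept = 'HR'

Result:
id | name  | dept
---+-------+-----
2  | Carol | HR  
4  | Grace | HR  
5  | Hank  | HR  
7  | Dave  | HR  
8  | Jack  | HR  
9  | Iris  | HR  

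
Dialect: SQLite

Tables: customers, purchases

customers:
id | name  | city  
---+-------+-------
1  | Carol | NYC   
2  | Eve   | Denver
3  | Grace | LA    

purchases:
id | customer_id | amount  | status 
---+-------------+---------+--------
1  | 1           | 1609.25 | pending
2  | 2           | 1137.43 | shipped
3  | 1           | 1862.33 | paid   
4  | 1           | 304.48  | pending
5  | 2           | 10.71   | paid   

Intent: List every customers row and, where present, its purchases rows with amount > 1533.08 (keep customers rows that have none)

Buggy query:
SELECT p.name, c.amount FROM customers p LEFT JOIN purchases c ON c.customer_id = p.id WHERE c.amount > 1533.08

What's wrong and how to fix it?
Bug: A WHERE condition on the right-hand table after LEFT JOIN drops unmatched parents

Fix: Move the right-table condition into the ON clause so unmatched parents are kept

Corrected query:
SELECT p.name, c.amount FROM customers p LEFT JOIN purchases c ON c.customer_id = p.id AND c.amount > 1533.08

Result:
name  | amount 
------+--------
Carol | 1609.25
Carol | 1862.33
Eve   | NULL   
Grace | NULL   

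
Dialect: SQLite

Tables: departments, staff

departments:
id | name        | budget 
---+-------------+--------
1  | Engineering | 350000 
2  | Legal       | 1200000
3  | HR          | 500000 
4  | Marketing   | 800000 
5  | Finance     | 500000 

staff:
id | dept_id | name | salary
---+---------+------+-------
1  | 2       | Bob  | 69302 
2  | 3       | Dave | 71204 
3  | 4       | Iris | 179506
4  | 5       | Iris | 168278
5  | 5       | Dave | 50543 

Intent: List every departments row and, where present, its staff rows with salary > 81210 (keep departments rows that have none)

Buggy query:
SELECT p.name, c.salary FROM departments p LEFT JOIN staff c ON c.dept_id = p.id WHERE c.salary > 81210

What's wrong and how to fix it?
Bug: A WHERE condition on the right-hand table after LEFT JOIN drops unmatched parents

Fix: Move the right-table condition into the ON clause so unmatched parents are kept

Corrected query:
SELECT p.name, c.salary FROM departments p LEFT JOIN staff c ON c.dept_id = p.id AND c.salary > 81210

Result:
name        | salary
------------+-------
Engineering | NULL  
Legal       | NULL  
HR          | NULL  
Marketing   | 179506
Finance     | 168278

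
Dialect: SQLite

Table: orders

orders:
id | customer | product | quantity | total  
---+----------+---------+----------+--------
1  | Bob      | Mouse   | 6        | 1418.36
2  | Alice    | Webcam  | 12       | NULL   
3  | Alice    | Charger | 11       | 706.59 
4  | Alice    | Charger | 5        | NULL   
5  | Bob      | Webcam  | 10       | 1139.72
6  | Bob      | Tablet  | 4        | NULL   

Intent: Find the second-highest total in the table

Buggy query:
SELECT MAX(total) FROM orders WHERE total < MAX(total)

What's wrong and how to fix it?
Bug: MAX(total) on the right of the comparison is an aggregate-in-WHERE error

Fix: Compute the overall MAX in a subquery, then take MAX of rows below it

Corrected query:
SELECT MAX(total) FROM orders WHERE total < (SELECT MAX(total) FROM orders)

Result:
MAX(total)
----------
1139.72   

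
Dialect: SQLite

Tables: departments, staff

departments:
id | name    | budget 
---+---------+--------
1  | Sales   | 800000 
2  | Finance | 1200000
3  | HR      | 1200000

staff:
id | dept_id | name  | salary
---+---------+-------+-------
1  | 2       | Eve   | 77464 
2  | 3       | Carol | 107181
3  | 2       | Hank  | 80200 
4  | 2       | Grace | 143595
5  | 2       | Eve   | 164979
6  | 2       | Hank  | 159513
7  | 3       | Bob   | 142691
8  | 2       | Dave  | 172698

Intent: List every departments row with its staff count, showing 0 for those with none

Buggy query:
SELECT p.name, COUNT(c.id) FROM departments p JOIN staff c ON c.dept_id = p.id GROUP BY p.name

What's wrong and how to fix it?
Bug: INNER JOIN drops departments rows that have no matching staff rows

Fix: Use LEFT JOIN so parents without children still appear (COUNT(c.id) gives 0)

Corrected query:
SELECT p.name, COUNT(c.id) FROM departments p LEFT JOIN staff c ON c.dept_id = p.id GROUP BY p.name

Result:
name    | COUNT(c.id)
--------+------------
Finance | 6          
HR      | 2          
Sales   | 0          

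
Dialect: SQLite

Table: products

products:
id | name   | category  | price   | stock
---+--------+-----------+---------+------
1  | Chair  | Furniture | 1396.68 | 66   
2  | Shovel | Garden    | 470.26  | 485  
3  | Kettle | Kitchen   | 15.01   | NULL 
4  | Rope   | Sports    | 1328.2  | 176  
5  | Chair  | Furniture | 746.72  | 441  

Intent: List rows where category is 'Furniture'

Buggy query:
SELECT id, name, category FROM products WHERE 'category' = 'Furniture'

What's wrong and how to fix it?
Bug: Single quotes denote string literals in SQL; the column name is being compared as a constant string

Fix: Reference the column as category without single quotes

Corrected query:
SELECT id, name, category FROM products WHERE category = 'Furniture'

Result:
id | name  | category 
---+-------+----------
1  | Chair | Furniture
5  | Chair | Furniture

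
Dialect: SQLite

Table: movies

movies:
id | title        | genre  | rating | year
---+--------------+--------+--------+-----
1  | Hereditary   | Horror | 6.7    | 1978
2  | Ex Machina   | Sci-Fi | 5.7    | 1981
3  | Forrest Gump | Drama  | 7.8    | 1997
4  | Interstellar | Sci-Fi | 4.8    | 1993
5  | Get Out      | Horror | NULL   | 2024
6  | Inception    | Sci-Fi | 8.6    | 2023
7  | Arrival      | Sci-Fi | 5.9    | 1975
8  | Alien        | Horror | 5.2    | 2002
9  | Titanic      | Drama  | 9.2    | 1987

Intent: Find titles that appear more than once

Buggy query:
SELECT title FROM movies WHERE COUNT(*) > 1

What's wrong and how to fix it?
Bug: WHERE can't reference COUNT(*); aggregates are computed after WHERE

Fix: GROUP BY title, then filter groups with HAVING COUNT(*) > 1

Corrected query:
SELECT title FROM movies GROUP BY title HAVING COUNT(*) > 1

Result:
(no rows)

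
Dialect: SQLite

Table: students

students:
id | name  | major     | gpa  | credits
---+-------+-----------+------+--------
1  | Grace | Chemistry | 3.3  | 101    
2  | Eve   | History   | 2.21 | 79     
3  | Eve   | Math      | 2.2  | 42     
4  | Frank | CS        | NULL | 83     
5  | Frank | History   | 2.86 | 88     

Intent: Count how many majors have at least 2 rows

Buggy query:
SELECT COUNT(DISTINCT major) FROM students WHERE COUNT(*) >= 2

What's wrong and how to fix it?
Bug: COUNT(*) cannot appear in WHERE; the per-group count doesn't exist yet

Fix: Use a subquery that GROUPs and filters with HAVING, then count its rows

Corrected query:
SELECT COUNT(*) FROM (SELECT major FROM students GROUP BY major HAVING COUNT(*) >= 2)

Result:
COUNT(*)
--------
1       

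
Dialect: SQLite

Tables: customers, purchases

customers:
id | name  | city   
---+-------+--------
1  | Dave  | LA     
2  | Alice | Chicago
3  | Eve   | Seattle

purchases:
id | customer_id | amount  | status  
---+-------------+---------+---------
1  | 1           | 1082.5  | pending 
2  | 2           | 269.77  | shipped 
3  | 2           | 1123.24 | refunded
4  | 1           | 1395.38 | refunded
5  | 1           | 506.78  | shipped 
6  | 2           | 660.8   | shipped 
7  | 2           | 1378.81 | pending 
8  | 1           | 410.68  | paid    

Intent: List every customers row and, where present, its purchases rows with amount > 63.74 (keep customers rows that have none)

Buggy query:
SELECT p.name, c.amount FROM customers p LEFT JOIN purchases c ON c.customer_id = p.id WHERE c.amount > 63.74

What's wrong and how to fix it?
Bug: Filtering c.amount in WHERE discards the NULL rows produced by LEFT JOIN, turning it into an inner join

Fix: Move the right-table condition into the ON clause so unmatched parents are kept

Corrected query:
SELECT p.name, c.amount FROM customers p LEFT JOIN purchases c ON c.customer_id = p.id AND c.amount > 63.74

Result:
name  | amount 
------+--------
Dave  | 410.68 
Dave  | 506.78 
Dave  | 1082.5 
Dave  | 1395.38
Alice | 269.77 
Alice | 660.8  
Alice | 1123.24
Alice | 1378.81
Eve   | NULL   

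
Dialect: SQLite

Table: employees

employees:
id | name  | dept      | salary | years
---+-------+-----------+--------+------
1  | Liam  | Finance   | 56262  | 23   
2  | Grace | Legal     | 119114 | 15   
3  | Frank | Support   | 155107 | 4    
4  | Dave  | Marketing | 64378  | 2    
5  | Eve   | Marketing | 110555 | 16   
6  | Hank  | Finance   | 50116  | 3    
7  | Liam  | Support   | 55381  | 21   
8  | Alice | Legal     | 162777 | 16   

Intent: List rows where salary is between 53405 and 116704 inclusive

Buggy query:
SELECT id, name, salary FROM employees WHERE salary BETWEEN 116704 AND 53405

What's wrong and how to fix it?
Bug: BETWEEN expects the lower bound first; with 116704 AND 53405 the range is empty

Fix: Swap the bounds so the smaller value comes first

Corrected query:
SELECT id, name, salary FROM employees WHERE salary BETWEEN 53405 AND 116704

Result:
id | name | salary
---+------+-------
1  | Liam | 56262 
4  | Dave | 64378 
5  | Eve  | 110555
7  | Liam | 55381 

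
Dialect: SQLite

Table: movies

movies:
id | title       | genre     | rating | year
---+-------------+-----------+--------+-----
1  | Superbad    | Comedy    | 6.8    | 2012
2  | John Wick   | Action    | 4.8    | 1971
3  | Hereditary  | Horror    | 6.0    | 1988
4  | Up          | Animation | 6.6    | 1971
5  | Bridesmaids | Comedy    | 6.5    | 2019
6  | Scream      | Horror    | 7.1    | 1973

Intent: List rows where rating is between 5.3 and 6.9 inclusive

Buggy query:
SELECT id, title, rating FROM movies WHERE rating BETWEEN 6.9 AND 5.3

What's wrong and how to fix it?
Bug: The bounds are reversed; BETWEEN a AND b requires a <= b to match anything

Fix: Write BETWEEN 5.3 AND 6.9

Corrected query:
SELECT id, title, rating FROM movies WHERE rating BETWEEN 5.3 AND 6.9

Result:
id | title       | rating
---+-------------+-------
1  | Superbad    | 6.8   
3  | Hereditary  | 6     
4  | Up          | 6.6   
5  | Bridesmaids | 6.5   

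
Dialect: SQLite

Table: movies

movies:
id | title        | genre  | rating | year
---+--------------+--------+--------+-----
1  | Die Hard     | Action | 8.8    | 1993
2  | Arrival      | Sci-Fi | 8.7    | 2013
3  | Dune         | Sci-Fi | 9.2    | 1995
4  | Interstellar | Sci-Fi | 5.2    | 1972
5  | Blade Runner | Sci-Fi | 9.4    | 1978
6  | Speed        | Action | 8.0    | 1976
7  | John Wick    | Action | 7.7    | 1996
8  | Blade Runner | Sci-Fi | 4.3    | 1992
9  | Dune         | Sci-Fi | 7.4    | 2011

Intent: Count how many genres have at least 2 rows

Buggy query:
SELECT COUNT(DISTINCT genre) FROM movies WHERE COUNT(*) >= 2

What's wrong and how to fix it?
Bug: WHERE filters individual rows, not groups, so a group-level COUNT is invalid there

Fix: Use a subquery that GROUPs and filters with HAVING, then count its rows

Corrected query:
SELECT COUNT(*) FROM (SELECT genre FROM movies GROUP BY genre HAVING COUNT(*) >= 2)

Result:
COUNT(*)
--------
2       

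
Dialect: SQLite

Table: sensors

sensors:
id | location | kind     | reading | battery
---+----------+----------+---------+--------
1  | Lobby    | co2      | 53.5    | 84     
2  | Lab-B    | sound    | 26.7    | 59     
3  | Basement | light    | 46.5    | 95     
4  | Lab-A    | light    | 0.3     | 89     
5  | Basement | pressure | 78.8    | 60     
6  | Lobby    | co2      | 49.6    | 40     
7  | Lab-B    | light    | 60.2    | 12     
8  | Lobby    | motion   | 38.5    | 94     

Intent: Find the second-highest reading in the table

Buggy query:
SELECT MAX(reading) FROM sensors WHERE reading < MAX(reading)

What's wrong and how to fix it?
Bug: MAX(reading) on the right of the comparison is an aggregate-in-WHERE error

Fix: Compute the overall MAX in a subquery, then take MAX of rows below it

Corrected query:
SELECT MAX(reading) FROM sensors WHERE reading < (SELECT MAX(reading) FROM sensors)

Result:
MAX(reading)
------------
60.2        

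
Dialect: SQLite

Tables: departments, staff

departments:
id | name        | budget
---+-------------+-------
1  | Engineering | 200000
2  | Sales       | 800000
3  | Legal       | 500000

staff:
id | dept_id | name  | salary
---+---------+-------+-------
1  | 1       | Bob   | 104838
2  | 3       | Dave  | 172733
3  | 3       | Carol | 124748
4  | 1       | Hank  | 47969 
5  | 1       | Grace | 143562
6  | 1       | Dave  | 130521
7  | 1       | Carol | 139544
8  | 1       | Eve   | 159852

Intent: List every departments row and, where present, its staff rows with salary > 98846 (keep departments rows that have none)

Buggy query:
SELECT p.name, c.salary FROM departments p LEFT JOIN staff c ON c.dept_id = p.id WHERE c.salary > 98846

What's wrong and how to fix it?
Bug: Filtering c.salary in WHERE discards the NULL rows produced by LEFT JOIN, turning it into an inner join

Fix: Put 'c.salary > 98846' in the JOIN's ON clause instead of WHERE

Corrected query:
SELECT p.name, c.salary FROM departments p LEFT JOIN staff c ON c.dept_id = p.id AND c.salary > 98846

Result:
name        | salary
------------+-------
Engineering | 104838
Engineering | 130521
Engineering | 139544
Engineering | 143562
Engineering | 159852
Sales       | NULL  
Legal       | 124748
Legal       | 172733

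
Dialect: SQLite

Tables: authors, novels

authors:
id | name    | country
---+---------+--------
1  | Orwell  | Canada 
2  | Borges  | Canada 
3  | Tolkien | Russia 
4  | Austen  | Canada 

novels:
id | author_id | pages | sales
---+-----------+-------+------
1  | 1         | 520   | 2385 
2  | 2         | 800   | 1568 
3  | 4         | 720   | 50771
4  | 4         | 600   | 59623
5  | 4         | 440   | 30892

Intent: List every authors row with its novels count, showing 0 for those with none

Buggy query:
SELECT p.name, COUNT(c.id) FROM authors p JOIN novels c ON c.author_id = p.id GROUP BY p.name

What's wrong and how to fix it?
Bug: INNER JOIN drops authors rows that have no matching novels rows

Fix: Use LEFT JOIN so parents without children still appear (COUNT(c.id) gives 0)

Corrected query:
SELECT p.name, COUNT(c.id) FROM authors p LEFT JOIN novels c ON c.author_id = p.id GROUP BY p.name

Result:
name    | COUNT(c.id)
--------+------------
Austen  | 3          
Borges  | 1          
Orwell  | 1          
Tolkien | 0          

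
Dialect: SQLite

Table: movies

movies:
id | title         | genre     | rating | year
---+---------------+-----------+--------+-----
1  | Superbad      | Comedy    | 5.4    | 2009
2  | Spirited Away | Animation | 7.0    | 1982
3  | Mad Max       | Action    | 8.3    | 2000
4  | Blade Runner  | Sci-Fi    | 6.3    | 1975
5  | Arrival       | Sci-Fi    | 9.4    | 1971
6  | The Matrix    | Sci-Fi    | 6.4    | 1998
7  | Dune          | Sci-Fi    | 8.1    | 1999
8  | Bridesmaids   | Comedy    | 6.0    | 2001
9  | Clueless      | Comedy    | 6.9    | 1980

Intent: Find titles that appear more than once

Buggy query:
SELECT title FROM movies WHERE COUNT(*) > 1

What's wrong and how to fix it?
Bug: WHERE can't reference COUNT(*); aggregates are computed after WHERE

Fix: GROUP BY title, then filter groups with HAVING COUNT(*) > 1

Corrected query:
SELECT title FROM movies GROUP BY title HAVING COUNT(*) > 1

Result:
(no rows)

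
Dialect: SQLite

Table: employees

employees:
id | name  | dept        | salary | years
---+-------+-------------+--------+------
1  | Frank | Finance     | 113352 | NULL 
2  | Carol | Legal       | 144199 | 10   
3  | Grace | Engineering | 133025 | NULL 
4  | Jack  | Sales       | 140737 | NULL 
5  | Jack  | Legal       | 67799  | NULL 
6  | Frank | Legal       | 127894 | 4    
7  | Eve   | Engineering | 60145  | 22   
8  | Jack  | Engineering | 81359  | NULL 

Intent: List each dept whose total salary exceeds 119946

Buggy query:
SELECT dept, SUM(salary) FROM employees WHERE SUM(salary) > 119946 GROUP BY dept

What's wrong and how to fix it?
Bug: SUM(salary) is an aggregate, but WHERE filters rows before aggregation

Fix: Move the aggregate condition to a HAVING clause

Corrected query:
SELECT dept, SUM(salary) FROM employees GROUP BY dept HAVING SUM(salary) > 119946

Result:
dept        | SUM(salary)
------------+------------
Engineering | 274529     
Legal       | 339892     
Sales       | 140737     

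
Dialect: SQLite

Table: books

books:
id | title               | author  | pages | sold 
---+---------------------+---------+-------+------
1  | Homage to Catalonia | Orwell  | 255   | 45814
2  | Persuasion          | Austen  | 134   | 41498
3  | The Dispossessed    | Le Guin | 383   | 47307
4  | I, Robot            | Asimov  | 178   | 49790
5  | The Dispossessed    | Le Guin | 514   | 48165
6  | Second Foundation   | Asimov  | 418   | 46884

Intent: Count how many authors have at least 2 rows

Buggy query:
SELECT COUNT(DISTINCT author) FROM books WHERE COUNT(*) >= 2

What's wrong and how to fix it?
Bug: WHERE filters individual rows, not groups, so a group-level COUNT is invalid there

Fix: Group first with HAVING COUNT(*) >= 2, then COUNT the resulting groups

Corrected query:
SELECT COUNT(*) FROM (SELECT author FROM books GROUP BY author HAVING COUNT(*) >= 2)

Result:
COUNT(*)
--------
2       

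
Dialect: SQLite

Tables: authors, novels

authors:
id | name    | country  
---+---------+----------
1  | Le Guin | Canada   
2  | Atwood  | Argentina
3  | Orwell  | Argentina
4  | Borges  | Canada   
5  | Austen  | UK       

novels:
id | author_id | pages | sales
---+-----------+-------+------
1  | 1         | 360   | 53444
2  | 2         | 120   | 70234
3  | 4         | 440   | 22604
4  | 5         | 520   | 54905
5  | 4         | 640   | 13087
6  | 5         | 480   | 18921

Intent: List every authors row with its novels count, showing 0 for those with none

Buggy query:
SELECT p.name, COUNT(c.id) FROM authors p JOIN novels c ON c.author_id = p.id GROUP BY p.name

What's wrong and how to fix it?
Bug: An inner join excludes parents with zero children

Fix: Use LEFT JOIN so parents without children still appear (COUNT(c.id) gives 0)

Corrected query:
SELECT p.name, COUNT(c.id) FROM authors p LEFT JOIN novels c ON c.author_id = p.id GROUP BY p.name

Result:
name    | COUNT(c.id)
--------+------------
Atwood  | 1          
Austen  | 2          
Borges  | 2          
Le Guin | 1          
Orwell  | 0          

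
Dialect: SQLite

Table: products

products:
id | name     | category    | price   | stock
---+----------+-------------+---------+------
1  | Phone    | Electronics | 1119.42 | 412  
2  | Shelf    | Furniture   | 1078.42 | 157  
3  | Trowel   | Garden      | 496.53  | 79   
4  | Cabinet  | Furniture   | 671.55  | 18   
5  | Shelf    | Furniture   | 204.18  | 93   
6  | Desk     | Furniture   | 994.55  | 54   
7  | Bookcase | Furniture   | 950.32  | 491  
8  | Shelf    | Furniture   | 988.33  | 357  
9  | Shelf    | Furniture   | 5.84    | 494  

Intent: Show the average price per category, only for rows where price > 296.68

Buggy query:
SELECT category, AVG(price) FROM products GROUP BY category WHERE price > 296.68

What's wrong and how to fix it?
Bug: WHERE cannot follow GROUP BY

Fix: Move the WHERE clause before GROUP BY

Corrected query:
SELECT category, AVG(price) FROM products WHERE price > 296.68 GROUP BY category

Result:
category    | AVG(price)
------------+-----------
Electronics | 1119.42   
Furniture   | 936.634   
Garden      | 496.53    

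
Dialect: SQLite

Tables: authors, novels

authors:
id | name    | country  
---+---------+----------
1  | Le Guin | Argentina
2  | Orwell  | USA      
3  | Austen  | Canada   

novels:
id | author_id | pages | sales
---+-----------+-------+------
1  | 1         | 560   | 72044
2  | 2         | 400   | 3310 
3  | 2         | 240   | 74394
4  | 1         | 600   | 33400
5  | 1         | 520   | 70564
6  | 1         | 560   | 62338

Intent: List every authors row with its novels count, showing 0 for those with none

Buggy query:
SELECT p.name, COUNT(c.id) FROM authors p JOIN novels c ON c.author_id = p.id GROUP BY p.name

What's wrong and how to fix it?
Bug: An inner join excludes parents with zero children

Fix: Switch to LEFT JOIN to retain unmatched parent rows

Corrected query:
SELECT p.name, COUNT(c.id) FROM authors p LEFT JOIN novels c ON c.author_id = p.id GROUP BY p.name

Result:
name    | COUNT(c.id)
--------+------------
Austen  | 0          
Le Guin | 4          
Orwell  | 2          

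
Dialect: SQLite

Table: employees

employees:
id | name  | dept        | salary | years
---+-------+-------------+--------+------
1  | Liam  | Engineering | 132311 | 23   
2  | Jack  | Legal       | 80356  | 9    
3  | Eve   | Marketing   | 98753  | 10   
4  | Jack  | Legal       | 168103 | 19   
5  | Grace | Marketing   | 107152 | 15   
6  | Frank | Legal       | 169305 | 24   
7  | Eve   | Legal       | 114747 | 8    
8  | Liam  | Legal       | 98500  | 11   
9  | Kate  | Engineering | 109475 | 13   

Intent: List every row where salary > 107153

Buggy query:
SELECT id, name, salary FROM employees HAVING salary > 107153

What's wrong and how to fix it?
Bug: This is a non-aggregate query (no GROUP BY, no aggregates), so in SQLite the HAVING clause is invalid here; a row-level condition belongs in WHERE

Fix: Use WHERE for row-level filtering

Corrected query:
SELECT id, name, salary FROM employees WHERE salary > 107153

Result:
id | name  | salary
---+-------+-------
1  | Liam  | 132311
4  | Jack  | 168103
6  | Frank | 169305
7  | Eve   | 114747
9  | Kate  | 109475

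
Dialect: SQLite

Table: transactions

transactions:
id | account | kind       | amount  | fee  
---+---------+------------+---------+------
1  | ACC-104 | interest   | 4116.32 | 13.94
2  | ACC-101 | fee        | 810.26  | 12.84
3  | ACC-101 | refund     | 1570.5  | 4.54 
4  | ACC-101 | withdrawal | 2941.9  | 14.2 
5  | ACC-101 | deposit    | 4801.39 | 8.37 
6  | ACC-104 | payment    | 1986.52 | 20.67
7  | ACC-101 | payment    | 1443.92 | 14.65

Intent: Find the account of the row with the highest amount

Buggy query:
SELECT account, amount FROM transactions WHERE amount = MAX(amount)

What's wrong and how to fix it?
Bug: WHERE is evaluated per row; an aggregate over the whole table isn't defined there

Fix: Wrap MAX in a scalar subquery so WHERE compares against a single value

Corrected query:
SELECT account, amount FROM transactions WHERE amount = (SELECT MAX(amount) FROM transactions)

Result:
account | amount 
--------+--------
ACC-101 | 4801.39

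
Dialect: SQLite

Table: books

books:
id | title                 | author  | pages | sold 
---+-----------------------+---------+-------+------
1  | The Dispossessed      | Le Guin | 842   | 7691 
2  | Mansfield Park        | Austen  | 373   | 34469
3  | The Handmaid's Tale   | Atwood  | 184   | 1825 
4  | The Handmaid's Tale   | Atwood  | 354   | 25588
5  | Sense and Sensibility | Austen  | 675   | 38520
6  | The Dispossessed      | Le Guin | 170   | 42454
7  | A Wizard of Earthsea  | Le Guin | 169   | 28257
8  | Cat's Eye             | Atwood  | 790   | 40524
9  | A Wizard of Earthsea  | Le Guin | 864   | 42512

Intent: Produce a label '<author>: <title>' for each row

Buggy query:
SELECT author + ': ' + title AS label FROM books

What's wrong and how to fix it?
Bug: SQLite uses || for string concatenation; + coerces text to numbers (yielding 0)

Fix: Replace + with || to concatenate text

Corrected query:
SELECT author || ': ' || title AS label FROM books

Result:
label                        
-----------------------------
Le Guin: The Dispossessed    
Austen: Mansfield Park       
Atwood: The Handmaid's Tale  
Atwood: The Handmaid's Tale  
Austen: Sense and Sensibility
Le Guin: The Dispossessed    
Le Guin: A Wizard of Earthsea
Atwood: Cat's Eye            
Le Guin: A Wizard of Earthsea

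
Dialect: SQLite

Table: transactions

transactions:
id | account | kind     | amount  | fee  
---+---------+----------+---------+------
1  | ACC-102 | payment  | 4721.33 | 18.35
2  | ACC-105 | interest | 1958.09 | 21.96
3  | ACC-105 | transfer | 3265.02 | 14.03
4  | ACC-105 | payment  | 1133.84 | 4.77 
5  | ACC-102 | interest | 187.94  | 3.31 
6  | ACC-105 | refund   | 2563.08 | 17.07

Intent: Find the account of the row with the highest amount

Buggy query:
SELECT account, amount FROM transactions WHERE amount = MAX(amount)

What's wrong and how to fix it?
Bug: MAX(amount) is an aggregate and cannot be used directly in WHERE

Fix: Wrap MAX in a scalar subquery so WHERE compares against a single value

Corrected query:
SELECT account, amount FROM transactions WHERE amount = (SELECT MAX(amount) FROM transactions)

Result:
account | amount 
--------+--------
ACC-102 | 4721.33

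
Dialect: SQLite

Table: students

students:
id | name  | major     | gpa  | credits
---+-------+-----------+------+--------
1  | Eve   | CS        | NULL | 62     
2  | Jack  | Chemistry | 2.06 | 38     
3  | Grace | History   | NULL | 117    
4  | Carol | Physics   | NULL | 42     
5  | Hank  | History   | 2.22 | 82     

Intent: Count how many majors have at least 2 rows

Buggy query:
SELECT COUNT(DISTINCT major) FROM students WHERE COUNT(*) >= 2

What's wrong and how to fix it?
Bug: COUNT(*) cannot appear in WHERE; the per-group count doesn't exist yet

Fix: Group first with HAVING COUNT(*) >= 2, then COUNT the resulting groups

Corrected query:
SELECT COUNT(*) FROM (SELECT major FROM students GROUP BY major HAVING COUNT(*) >= 2)

Result:
COUNT(*)
--------
1       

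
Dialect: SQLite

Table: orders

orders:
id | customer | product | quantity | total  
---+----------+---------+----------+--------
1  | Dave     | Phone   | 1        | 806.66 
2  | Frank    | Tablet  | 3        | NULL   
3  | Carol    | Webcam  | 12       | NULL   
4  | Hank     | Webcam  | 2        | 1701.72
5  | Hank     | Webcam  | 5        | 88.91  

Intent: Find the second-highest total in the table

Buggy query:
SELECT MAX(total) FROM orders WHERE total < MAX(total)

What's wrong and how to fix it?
Bug: MAX(total) on the right of the comparison is an aggregate-in-WHERE error

Fix: Compute the overall MAX in a subquery, then take MAX of rows below it

Corrected query:
SELECT MAX(total) FROM orders WHERE total < (SELECT MAX(total) FROM orders)

Result:
MAX(total)
----------
806.66    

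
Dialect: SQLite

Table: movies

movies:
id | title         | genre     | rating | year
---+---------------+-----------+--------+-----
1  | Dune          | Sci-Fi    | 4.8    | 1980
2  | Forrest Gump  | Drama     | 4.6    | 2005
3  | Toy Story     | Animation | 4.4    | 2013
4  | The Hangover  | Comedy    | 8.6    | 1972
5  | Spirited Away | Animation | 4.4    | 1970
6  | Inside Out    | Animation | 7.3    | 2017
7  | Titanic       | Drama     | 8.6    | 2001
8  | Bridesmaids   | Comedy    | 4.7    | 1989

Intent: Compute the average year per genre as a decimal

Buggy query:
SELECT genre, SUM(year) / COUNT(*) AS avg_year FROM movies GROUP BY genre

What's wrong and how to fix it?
Bug: SUM(year) and COUNT(*) are both integers; the division truncates the fractional part

Fix: Cast one side to REAL so the division keeps the fractional part

Corrected query:
SELECT genre, SUM(year) * 1.0 / COUNT(*) AS avg_year FROM movies GROUP BY genre

Result:
genre     | avg_year
----------+---------
Animation | 2000    
Comedy    | 1980.5  
Drama     | 2003    
Sci-Fi    | 1980    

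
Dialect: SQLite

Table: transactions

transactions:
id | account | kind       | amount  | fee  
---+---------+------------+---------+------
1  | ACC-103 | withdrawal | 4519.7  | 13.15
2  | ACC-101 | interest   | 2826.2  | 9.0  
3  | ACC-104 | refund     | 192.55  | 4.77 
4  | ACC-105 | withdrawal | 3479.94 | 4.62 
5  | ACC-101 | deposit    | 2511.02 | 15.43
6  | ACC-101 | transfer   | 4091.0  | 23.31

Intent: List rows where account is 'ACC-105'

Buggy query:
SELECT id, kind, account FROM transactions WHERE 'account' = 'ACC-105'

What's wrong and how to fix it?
Bug: Single quotes denote string literals in SQL; the column name is being compared as a constant string

Fix: Remove the quotes around the column name (or use double quotes for an identifier)

Corrected query:
SELECT id, kind, account FROM transactions WHERE account = 'ACC-105'

Result:
id | kind       | account
---+------------+--------
4  | withdrawal | ACC-105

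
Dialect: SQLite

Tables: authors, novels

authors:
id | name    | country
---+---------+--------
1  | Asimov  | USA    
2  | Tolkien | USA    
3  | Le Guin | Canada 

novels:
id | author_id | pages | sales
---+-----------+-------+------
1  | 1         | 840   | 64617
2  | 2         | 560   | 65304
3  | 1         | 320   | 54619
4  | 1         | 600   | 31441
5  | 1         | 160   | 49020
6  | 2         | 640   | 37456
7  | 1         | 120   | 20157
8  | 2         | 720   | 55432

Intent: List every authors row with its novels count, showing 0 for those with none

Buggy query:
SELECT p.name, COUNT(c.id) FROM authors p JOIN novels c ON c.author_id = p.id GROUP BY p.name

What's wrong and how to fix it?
Bug: An inner join excludes parents with zero children

Fix: Use LEFT JOIN so parents without children still appear (COUNT(c.id) gives 0)

Corrected query:
SELECT p.name, COUNT(c.id) FROM authors p LEFT JOIN novels c ON c.author_id = p.id GROUP BY p.name

Result:
name    | COUNT(c.id)
--------+------------
Asimov  | 5          
Le Guin | 0          
Tolkien | 3          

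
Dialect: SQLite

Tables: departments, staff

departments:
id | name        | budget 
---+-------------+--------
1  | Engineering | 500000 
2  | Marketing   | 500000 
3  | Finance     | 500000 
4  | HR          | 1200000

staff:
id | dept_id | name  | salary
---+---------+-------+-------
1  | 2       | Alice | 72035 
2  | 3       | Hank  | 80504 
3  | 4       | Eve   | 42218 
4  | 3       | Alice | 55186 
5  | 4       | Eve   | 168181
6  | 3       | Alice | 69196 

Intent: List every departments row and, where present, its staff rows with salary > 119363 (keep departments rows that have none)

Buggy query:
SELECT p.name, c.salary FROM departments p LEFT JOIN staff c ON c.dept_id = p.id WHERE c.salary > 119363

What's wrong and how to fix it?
Bug: Filtering c.salary in WHERE discards the NULL rows produced by LEFT JOIN, turning it into an inner join

Fix: Move the right-table condition into the ON clause so unmatched parents are kept

Corrected query:
SELECT p.name, c.salary FROM departments p LEFT JOIN staff c ON c.dept_id = p.id AND c.salary > 119363

Result:
name        | salary
------------+-------
Engineering | NULL  
Marketing   | NULL  
Finance     | NULL  
HR          | 168181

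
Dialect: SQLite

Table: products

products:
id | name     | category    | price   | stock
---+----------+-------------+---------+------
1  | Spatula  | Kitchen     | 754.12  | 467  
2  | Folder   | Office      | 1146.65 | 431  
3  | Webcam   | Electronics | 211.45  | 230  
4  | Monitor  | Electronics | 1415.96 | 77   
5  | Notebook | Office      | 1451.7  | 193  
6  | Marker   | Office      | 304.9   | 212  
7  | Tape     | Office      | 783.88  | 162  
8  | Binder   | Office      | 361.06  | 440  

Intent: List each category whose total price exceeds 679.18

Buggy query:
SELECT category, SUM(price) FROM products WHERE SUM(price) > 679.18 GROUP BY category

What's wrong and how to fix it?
Bug: WHERE runs before GROUP BY, so aggregates aren't available there

Fix: Use HAVING (which filters groups after aggregation) instead of WHERE

Corrected query:
SELECT category, SUM(price) FROM products GROUP BY category HAVING SUM(price) > 679.18

Result:
category    | SUM(price)
------------+-----------
Electronics | 1627.41   
Kitchen     | 754.12    
Office      | 4048.19   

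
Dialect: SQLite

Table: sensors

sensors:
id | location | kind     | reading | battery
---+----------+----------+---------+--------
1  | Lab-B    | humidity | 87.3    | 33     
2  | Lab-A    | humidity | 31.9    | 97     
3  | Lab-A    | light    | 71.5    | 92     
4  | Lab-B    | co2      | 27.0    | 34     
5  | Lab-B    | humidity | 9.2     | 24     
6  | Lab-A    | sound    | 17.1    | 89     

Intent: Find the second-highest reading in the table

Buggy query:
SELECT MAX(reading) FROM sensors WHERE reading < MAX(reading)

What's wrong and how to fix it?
Bug: The inner MAX is an aggregate inside WHERE, which is not allowed

Fix: Compute the overall MAX in a subquery, then take MAX of rows below it

Corrected query:
SELECT MAX(reading) FROM sensors WHERE reading < (SELECT MAX(reading) FROM sensors)

Result:
MAX(reading)
------------
71.5        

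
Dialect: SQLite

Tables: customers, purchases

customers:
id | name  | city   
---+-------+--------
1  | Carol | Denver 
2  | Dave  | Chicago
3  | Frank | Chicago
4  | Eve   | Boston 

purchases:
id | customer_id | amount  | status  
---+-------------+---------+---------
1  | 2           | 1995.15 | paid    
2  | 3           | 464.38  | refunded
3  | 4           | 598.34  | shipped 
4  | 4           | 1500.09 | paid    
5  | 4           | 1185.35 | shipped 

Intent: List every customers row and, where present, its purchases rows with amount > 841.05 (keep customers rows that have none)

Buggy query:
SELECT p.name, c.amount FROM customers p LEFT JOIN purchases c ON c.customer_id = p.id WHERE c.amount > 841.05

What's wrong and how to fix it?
Bug: Filtering c.amount in WHERE discards the NULL rows produced by LEFT JOIN, turning it into an inner join

Fix: Move the right-table condition into the ON clause so unmatched parents are kept

Corrected query:
SELECT p.name, c.amount FROM customers p LEFT JOIN purchases c ON c.customer_id = p.id AND c.amount > 841.05

Result:
name  | amount 
------+--------
Carol | NULL   
Dave  | 1995.15
Frank | NULL   
Eve   | 1185.35
Eve   | 1500.09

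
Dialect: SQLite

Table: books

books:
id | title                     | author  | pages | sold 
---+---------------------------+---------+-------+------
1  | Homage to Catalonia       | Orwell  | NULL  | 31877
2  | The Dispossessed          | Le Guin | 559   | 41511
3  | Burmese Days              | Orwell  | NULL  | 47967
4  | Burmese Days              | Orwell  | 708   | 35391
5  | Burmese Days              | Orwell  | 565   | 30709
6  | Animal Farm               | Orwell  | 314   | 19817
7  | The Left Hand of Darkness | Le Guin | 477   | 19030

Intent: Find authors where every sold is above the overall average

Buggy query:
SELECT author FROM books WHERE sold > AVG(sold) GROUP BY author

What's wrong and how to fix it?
Bug: AVG() is an aggregate; it can't sit directly in WHERE

Fix: Compute the overall average in a scalar subquery and compare each group's MIN against it in HAVING

Corrected query:
SELECT author FROM books GROUP BY author HAVING MIN(sold) > (SELECT AVG(sold) FROM books)

Result:
(no rows)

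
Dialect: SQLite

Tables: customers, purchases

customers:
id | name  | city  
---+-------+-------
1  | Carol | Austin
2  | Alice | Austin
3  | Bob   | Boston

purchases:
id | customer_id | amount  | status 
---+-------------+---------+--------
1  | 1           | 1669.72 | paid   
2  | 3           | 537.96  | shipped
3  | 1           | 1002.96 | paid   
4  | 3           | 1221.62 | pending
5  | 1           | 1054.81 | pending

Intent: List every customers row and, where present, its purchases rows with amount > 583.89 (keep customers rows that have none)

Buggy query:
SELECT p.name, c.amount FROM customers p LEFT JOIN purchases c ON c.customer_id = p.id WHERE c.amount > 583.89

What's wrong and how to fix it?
Bug: A WHERE condition on the right-hand table after LEFT JOIN drops unmatched parents

Fix: Move the right-table condition into the ON clause so unmatched parents are kept

Corrected query:
SELECT p.name, c.amount FROM customers p LEFT JOIN purchases c ON c.customer_id = p.id AND c.amount > 583.89

Result:
name  | amount 
------+--------
Carol | 1002.96
Carol | 1054.81
Carol | 1669.72
Alice | NULL   
Bob   | 1221.62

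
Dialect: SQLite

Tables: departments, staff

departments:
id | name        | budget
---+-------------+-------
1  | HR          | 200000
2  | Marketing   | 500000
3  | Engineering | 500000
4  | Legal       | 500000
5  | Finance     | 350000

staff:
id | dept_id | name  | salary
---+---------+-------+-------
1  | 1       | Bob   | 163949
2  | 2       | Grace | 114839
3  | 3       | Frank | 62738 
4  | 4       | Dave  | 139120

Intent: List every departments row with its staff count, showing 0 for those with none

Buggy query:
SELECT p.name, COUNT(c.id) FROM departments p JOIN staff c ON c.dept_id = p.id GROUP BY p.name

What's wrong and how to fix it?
Bug: An inner join excludes parents with zero children

Fix: Use LEFT JOIN so parents without children still appear (COUNT(c.id) gives 0)

Corrected query:
SELECT p.name, COUNT(c.id) FROM departments p LEFT JOIN staff c ON c.dept_id = p.id GROUP BY p.name

Result:
name        | COUNT(c.id)
------------+------------
Engineering | 1          
Finance     | 0          
HR          | 1          
Legal       | 1          
Marketing   | 1          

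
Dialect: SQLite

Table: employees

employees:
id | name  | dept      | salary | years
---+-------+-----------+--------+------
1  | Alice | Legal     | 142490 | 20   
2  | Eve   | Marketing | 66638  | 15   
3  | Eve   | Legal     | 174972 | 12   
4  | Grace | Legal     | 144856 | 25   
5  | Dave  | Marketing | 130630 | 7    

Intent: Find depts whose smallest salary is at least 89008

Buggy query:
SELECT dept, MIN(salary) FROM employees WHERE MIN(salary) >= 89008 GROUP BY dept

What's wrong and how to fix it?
Bug: Aggregates like MIN are computed per group after WHERE runs

Fix: Replace WHERE with HAVING after the GROUP BY

Corrected query:
SELECT dept, MIN(salary) FROM employees GROUP BY dept HAVING MIN(salary) >= 89008

Result:
dept  | MIN(salary)
------+------------
Legal | 142490     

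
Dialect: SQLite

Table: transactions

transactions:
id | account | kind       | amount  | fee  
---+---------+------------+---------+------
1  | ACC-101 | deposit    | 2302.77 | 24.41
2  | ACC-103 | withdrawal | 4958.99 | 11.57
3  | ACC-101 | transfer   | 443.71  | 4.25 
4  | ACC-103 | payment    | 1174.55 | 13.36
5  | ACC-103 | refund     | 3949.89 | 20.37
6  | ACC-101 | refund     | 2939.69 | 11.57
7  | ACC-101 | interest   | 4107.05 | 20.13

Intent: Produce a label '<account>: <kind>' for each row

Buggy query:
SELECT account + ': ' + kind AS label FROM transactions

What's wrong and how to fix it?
Bug: '+' is numeric addition; on text columns SQLite converts them to 0 instead of concatenating

Fix: Use the || operator for string concatenation

Corrected query:
SELECT account || ': ' || kind AS label FROM transactions

Result:
label              
-------------------
ACC-101: deposit   
ACC-103: withdrawal
ACC-101: transfer  
ACC-103: payment   
ACC-103: refund    
ACC-101: refund    
ACC-101: interest  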